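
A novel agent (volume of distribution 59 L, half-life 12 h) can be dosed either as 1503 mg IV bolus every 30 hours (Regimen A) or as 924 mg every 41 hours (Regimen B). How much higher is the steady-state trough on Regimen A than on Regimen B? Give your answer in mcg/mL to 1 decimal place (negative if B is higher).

Regimen A: f = (1/2)^(30/12) ≈ 0.1768; Cmin,ss = (1503/59)·f/(1−f) ≈ 5.471 mcg/mL.
Regimen B: f = (1/2)^(41/12) ≈ 0.0936; Cmin,ss = (924/59)·f/(1−f) ≈ 1.617 mcg/mL.
Difference ≈ 5.471 − 1.617 ≈ 3.854 mcg/mL.

3.9 mcg/mL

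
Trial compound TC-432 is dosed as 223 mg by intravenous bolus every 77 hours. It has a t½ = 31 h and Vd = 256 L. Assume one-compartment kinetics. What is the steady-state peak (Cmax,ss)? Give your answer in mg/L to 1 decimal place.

Over one 77-h interval, 77/31 ≈ 2.4839 half-lives elapse, leaving f ≈ 0.1788 of each dose.
Accumulation ratio R = 1/(1 − f) ≈ 1/0.8212 ≈ 1.2177.
Single-dose peak C₀ = D/Vd = 223/256 ≈ 0.871 mg/L.
Steady-state peak Cmax,ss = C₀·R ≈ 0.871 × 1.2177 ≈ 1.061 mg/L.

1.1 mg/L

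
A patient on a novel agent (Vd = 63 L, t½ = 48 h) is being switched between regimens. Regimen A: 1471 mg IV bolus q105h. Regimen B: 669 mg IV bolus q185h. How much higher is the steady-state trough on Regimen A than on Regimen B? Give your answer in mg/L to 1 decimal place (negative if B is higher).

Regimen A: f = (1/2)^(105/48) ≈ 0.2195; Cmin,ss = (1471/63)·f/(1−f) ≈ 6.566 mg/L.
Regimen B: f = (1/2)^(185/48) ≈ 0.0691; Cmin,ss = (669/63)·f/(1−f) ≈ 0.788 mg/L.
Difference ≈ 6.566 − 0.788 ≈ 5.778 mg/L.

5.8 mg/L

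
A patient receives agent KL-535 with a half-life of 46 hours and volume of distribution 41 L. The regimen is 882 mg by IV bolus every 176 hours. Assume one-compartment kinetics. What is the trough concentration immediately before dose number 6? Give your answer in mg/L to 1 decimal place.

1.6 mg/L

f = (1/2)^(τ/t½) = (1/2)^(176/46) ≈ 0.0705.
C₀ = D/Vd = 882/41 ≈ 21.512 mg/L.
Before the 6th dose, 5 doses have been given. Superposition: Cmin = C₀·(f + f² + … + f^5).
≈ 21.512 × (0.0705 + 0.0050 + 0.0004 + 0.0000 + 0.0000) ≈ 21.512 × 0.0759 ≈ 1.633 mg/L.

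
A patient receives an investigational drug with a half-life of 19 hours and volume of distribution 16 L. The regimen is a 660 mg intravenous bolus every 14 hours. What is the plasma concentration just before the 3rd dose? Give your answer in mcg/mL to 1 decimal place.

f = (1/2)^(τ/t½) = (1/2)^(14/19) ≈ 0.6001.
C₀ = D/Vd = 660/16 ≈ 41.250 mcg/mL.
Before the 3rd dose, 2 doses have been given. Superposition: Cmin = C₀·(f + f²).
≈ 41.250 × (0.6001 + 0.3601) ≈ 41.250 × 0.9602 ≈ 39.608 mcg/mL.

39.6 mcg/mL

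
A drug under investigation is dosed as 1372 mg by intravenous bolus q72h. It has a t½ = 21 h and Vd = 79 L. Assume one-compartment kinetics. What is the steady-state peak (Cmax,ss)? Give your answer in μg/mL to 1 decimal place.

19.1 μg/mL

τ/t½ = 72/21 ≈ 3.4286, so fraction remaining f = (1/2)^(72/21) ≈ 0.0929.
Accumulation ratio R = 1/(1 − f) ≈ 1/0.9071 ≈ 1.1024.
Each bolus raises the concentration by D/Vd = 1372/79 ≈ 17.367 μg/mL.
Cmax,ss = C₀/(1 − f) ≈ 17.367/0.9071 ≈ 19.146 μg/mL.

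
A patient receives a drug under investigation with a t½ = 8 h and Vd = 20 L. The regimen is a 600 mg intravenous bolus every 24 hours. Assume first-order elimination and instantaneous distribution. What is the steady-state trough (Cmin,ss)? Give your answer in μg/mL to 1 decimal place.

The dosing interval is 3 half-lives, so f = 2^(−3) = 0.125.
Accumulation ratio R = 1/(1 − f) = 1/0.875 = 8/7.
Single-dose peak C₀ = D/Vd = 600/20 = 30 μg/mL.
Steady-state peak Cmax,ss = C₀·R = 30 × 8/7 ≈ 34.286 μg/mL.
Steady-state trough Cmin,ss = Cmax,ss·f ≈ 34.286 × 0.125 ≈ 4.286 μg/mL.

4.3 μg/mL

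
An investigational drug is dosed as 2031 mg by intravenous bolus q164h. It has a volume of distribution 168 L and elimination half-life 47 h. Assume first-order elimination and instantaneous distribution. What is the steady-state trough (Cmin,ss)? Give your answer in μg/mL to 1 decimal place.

τ/t½ = 164/47 ≈ 3.4894, so fraction remaining f = (1/2)^(164/47) ≈ 0.0890.
At steady state, accumulation factor R = 1/(1 − e^(−kτ)) ≈ 1.0977.
Single-dose peak C₀ = D/Vd = 2031/168 ≈ 12.089 μg/mL.
Steady-state peak Cmax,ss = C₀·R ≈ 12.089 × 1.0977 ≈ 13.270 μg/mL.
Steady-state trough Cmin,ss = Cmax,ss·f ≈ 13.270 × 0.0890 ≈ 1.181 μg/mL.

1.2 μg/mL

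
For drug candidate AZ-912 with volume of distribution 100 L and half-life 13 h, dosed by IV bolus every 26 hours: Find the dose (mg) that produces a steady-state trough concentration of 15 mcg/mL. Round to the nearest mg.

4500 mg

τ/t½ = 26/13 ≈ 2, so f = (1/2)^(26/13) ≈ 0.250000.
Cmin,ss = (D/Vd)·f/(1−f), so D = Cmin,ss·Vd·(1−f)/f.
D = 15 × 100 × (1−f)/f ≈ 15 × 100 × 3.00000 ≈ 4500.00 mg.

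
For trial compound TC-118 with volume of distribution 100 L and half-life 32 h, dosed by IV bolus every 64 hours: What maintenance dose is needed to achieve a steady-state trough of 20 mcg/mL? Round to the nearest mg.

τ/t½ = 64/32 ≈ 2, so f = (1/2)^(64/32) ≈ 0.250000.
Cmin,ss = (D/Vd)·f/(1−f), so D = Cmin,ss·Vd·(1−f)/f.
D = 20 × 100 × (1−f)/f ≈ 20 × 100 × 3.00000 ≈ 6000.00 mg.

6000 mg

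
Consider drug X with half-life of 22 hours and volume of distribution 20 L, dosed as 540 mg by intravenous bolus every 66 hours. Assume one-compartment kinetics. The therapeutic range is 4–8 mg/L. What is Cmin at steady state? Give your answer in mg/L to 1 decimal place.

τ = 66 h = 3 half-lives, so f = (1/2)^3 = 0.125.
Accumulation ratio R = 1/(1 − f) = 1/0.875 = 8/7.
Single-dose peak C₀ = D/Vd = 540/20 = 27 mg/L.
Steady-state peak Cmax,ss = C₀·R = 27 × 8/7 ≈ 30.857 mg/L.
Steady-state trough Cmin,ss = Cmax,ss·f ≈ 30.857 × 0.125 ≈ 3.857 mg/L.
Trough 3.9 mg/L vs MEC 4 mg/L: subtherapeutic.

3.9 mg/L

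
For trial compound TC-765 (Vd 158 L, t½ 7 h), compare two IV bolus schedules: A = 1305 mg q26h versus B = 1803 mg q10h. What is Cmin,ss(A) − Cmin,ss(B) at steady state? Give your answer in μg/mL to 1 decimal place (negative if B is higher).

Regimen A: f = (1/2)^(26/7) ≈ 0.0762; Cmin,ss = (1305/158)·f/(1−f) ≈ 0.681 μg/mL.
Regimen B: f = (1/2)^(10/7) ≈ 0.3715; Cmin,ss = (1803/158)·f/(1−f) ≈ 6.745 μg/mL.
Difference ≈ 0.681 − 6.745 ≈ -6.064 μg/mL.

-6.1 μg/mL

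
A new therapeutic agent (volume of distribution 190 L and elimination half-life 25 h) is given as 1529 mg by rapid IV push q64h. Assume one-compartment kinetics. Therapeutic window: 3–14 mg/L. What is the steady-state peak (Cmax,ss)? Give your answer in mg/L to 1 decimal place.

Over one 64-h interval, 64/25 ≈ 2.56 half-lives elapse, leaving f ≈ 0.1696 of each dose.
Accumulation ratio R = 1/(1 − f) ≈ 1/0.8304 ≈ 1.2042.
Each bolus raises the concentration by D/Vd = 1529/190 ≈ 8.047 mg/L.
Steady-state peak Cmax,ss = C₀·R ≈ 8.047 × 1.2042 ≈ 9.690 mg/L.
Peak 9.7 mg/L vs MTC 14 mg/L: below toxic threshold.

9.7 mg/L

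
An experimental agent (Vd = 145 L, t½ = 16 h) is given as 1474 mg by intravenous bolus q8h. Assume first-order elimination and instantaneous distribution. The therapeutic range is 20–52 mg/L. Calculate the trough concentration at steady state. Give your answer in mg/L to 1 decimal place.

k = ln2/t½ = ln2/16 ≈ 0.043322 h⁻¹; fraction remaining f = e^(−kτ) = e^(−0.043322×8) ≈ 0.7071.
Accumulation ratio R = 1/(1 − f) ≈ 1/0.2929 ≈ 3.4141.
Single-dose peak C₀ = D/Vd = 1474/145 ≈ 10.166 mg/L.
Cmax,ss = C₀/(1 − f) ≈ 10.166/0.2929 ≈ 34.708 mg/L.
One interval later, Cmin,ss = Cmax,ss·e^(−kτ) ≈ 34.708 × 0.7071 ≈ 24.542 mg/L.
Trough 24.5 mg/L vs MEC 20 mg/L: adequate.

24.5 mg/L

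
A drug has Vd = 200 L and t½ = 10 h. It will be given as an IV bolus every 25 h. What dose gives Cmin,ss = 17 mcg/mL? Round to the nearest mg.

15833 mg

τ/t½ = 25/10 ≈ 2.5, so f = (1/2)^(25/10) ≈ 0.176777.
Cmin,ss = (D/Vd)·f/(1−f), so D = Cmin,ss·Vd·(1−f)/f.
D = 17 × 200 × (1−f)/f ≈ 17 × 200 × 4.65684 ≈ 15833.26 mg.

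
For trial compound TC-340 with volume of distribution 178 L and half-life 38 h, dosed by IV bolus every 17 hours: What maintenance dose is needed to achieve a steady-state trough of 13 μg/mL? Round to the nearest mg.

841 mg

τ/t½ = 17/38 ≈ 0.44737, so f = (1/2)^(17/38) ≈ 0.733379.
Cmin,ss = (D/Vd)·f/(1−f), so D = Cmin,ss·Vd·(1−f)/f.
D = 13 × 178 × (1−f)/f ≈ 13 × 178 × 0.36355 ≈ 841.25 mg.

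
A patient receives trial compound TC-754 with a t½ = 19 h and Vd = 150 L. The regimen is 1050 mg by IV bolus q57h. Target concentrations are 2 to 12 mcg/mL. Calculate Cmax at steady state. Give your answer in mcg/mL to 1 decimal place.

8.0 mcg/mL

τ = 57 h = 3 half-lives, so f = (1/2)^3 = 0.125.
At steady state, R = 1/(1 − 0.125) = 8/7.
Single-dose peak C₀ = D/Vd = 1050/150 = 7 mcg/mL.
Steady-state peak Cmax,ss = C₀·R = 7 × 8/7 ≈ 8.000 mcg/mL.
Peak 8.0 mcg/mL vs MTC 12 mcg/mL: below toxic threshold.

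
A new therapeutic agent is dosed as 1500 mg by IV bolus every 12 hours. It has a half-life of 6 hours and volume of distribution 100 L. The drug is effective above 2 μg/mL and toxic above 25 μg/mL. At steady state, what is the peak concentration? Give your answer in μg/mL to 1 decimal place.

20.0 μg/mL

τ = 12 h = 2 half-lives, so f = (1/2)^2 = 0.25.
At steady state, R = 1/(1 − 0.25) = 4/3.
Single-dose peak C₀ = D/Vd = 1500/100 = 15 μg/mL.
Steady-state peak Cmax,ss = C₀·R = 15 × 4/3 ≈ 20.000 μg/mL.
Peak 20.0 μg/mL vs MTC 25 μg/mL: below toxic threshold.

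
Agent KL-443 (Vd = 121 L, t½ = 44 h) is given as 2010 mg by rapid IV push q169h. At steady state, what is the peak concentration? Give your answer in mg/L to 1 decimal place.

17.9 mg/L

τ/t½ = 169/44 ≈ 3.8409, so fraction remaining f = (1/2)^(169/44) ≈ 0.0698.
At steady state, accumulation factor R = 1/(1 − e^(−kτ)) ≈ 1.0750.
Single-dose peak C₀ = D/Vd = 2010/121 ≈ 16.612 mg/L.
Cmax,ss = C₀/(1 − f) ≈ 16.612/0.9302 ≈ 17.859 mg/L.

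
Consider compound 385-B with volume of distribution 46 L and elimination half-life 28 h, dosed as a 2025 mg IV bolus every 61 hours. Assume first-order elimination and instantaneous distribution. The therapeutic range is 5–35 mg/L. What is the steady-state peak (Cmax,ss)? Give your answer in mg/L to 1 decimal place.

Over one 61-h interval, 61/28 ≈ 2.1786 half-lives elapse, leaving f ≈ 0.2209 of each dose.
At steady state, accumulation factor R = 1/(1 − e^(−kτ)) ≈ 1.2835.
Single-dose peak C₀ = D/Vd = 2025/46 ≈ 44.022 mg/L.
Cmax,ss = C₀/(1 − f) ≈ 44.022/0.7791 ≈ 56.504 mg/L.
Peak 56.5 mg/L vs MTC 35 mg/L: exceeds toxic threshold.

56.5 mg/L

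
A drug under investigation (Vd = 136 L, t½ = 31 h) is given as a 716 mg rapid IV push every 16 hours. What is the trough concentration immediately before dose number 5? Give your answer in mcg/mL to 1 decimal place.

f = (1/2)^(τ/t½) = (1/2)^(16/31) ≈ 0.6992.
C₀ = D/Vd = 716/136 ≈ 5.265 mcg/mL.
Before the 5th dose, 4 doses have been given. Superposition: Cmin = C₀·(f + f² + … + f^4).
≈ 5.265 × (0.6992 + 0.4889 + 0.3418 + 0.2390) ≈ 5.265 × 1.7689 ≈ 9.313 mcg/mL.

9.3 mcg/mL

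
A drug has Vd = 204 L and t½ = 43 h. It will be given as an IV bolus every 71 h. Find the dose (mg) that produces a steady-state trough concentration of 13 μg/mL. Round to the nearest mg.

τ/t½ = 71/43 ≈ 1.6512, so f = (1/2)^(71/43) ≈ 0.318383.
Cmin,ss = (D/Vd)·f/(1−f), so D = Cmin,ss·Vd·(1−f)/f.
D = 13 × 204 × (1−f)/f ≈ 13 × 204 × 2.14087 ≈ 5677.59 mg.

5678 mg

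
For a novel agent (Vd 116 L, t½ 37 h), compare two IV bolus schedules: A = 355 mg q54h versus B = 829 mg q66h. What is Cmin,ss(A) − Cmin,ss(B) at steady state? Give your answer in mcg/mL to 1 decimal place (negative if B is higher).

Regimen A: f = (1/2)^(54/37) ≈ 0.3636; Cmin,ss = (355/116)·f/(1−f) ≈ 1.748 mcg/mL.
Regimen B: f = (1/2)^(66/37) ≈ 0.2904; Cmin,ss = (829/116)·f/(1−f) ≈ 2.925 mcg/mL.
Difference ≈ 1.748 − 2.925 ≈ -1.177 mcg/mL.

-1.2 mcg/mL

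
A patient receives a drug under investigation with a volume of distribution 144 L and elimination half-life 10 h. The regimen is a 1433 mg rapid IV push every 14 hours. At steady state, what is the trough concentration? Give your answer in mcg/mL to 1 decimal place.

6.1 mcg/mL

k = ln2/t½ = ln2/10 ≈ 0.069315 h⁻¹; fraction remaining f = e^(−kτ) = e^(−0.069315×14) ≈ 0.3789.
Accumulation ratio R = 1/(1 − f) ≈ 1/0.6211 ≈ 1.6100.
Single-dose peak C₀ = D/Vd = 1433/144 ≈ 9.951 mcg/mL.
Cmax,ss = C₀/(1 − f) ≈ 9.951/0.6211 ≈ 16.022 mcg/mL.
Steady-state trough Cmin,ss = Cmax,ss·f ≈ 16.022 × 0.3789 ≈ 6.071 mcg/mL.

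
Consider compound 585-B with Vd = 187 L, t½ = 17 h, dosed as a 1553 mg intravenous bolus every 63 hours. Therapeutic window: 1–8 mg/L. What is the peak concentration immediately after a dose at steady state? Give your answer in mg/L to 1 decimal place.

9.0 mg/L

Over one 63-h interval, 63/17 ≈ 3.7059 half-lives elapse, leaving f ≈ 0.0766 of each dose.
At steady state, accumulation factor R = 1/(1 − e^(−kτ)) ≈ 1.0830.
Single-dose peak C₀ = D/Vd = 1553/187 ≈ 8.305 mg/L.
Steady-state peak Cmax,ss = C₀·R ≈ 8.305 × 1.0830 ≈ 8.994 mg/L.
Peak 9.0 mg/L vs MTC 8 mg/L: exceeds toxic threshold.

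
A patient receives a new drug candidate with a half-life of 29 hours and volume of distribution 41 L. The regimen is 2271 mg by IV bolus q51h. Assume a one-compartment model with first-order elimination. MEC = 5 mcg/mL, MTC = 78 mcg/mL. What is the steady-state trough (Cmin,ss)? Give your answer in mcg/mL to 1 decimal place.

τ/t½ = 51/29 ≈ 1.7586, so fraction remaining f = (1/2)^(51/29) ≈ 0.2955.
Accumulation ratio R = 1/(1 − f) ≈ 1/0.7045 ≈ 1.4194.
Each bolus raises the concentration by D/Vd = 2271/41 ≈ 55.390 mcg/mL.
Cmax,ss = C₀/(1 − f) ≈ 55.390/0.7045 ≈ 78.623 mcg/mL.
Steady-state trough Cmin,ss = Cmax,ss·f ≈ 78.623 × 0.2955 ≈ 23.233 mcg/mL.
Trough 23.2 mcg/mL vs MEC 5 mcg/mL: adequate.

23.2 mcg/mL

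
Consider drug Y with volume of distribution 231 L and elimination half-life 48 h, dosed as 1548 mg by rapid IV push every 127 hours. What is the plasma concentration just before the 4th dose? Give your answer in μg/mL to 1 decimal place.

f = (1/2)^(τ/t½) = (1/2)^(127/48) ≈ 0.1598.
C₀ = D/Vd = 1548/231 ≈ 6.701 μg/mL.
Before the 4th dose, 3 doses have been given. Superposition: Cmin = C₀·(f + f² + … + f^3).
≈ 6.701 × (0.1598 + 0.0255 + 0.0041) ≈ 6.701 × 0.1894 ≈ 1.269 μg/mL.

1.3 μg/mL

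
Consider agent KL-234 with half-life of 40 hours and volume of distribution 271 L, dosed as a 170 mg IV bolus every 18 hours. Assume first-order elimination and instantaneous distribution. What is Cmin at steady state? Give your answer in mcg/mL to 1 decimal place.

1.7 mcg/mL

τ/t½ = 18/40 ≈ 0.45, so fraction remaining f = (1/2)^(18/40) ≈ 0.7320.
Each bolus raises the concentration by D/Vd = 170/271 ≈ 0.627 mcg/mL.
Steady-state trough Cmin,ss = C₀·f/(1−f) ≈ 0.627 × 0.7320/0.2680 ≈ 1.713 mcg/mL.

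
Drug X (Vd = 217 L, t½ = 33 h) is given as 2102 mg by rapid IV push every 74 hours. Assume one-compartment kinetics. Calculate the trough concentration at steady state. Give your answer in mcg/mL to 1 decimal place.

τ/t½ = 74/33 ≈ 2.2424, so fraction remaining f = (1/2)^(74/33) ≈ 0.2113.
At steady state, accumulation factor R = 1/(1 − e^(−kτ)) ≈ 1.2679.
Each bolus raises the concentration by D/Vd = 2102/217 ≈ 9.687 mcg/mL.
Steady-state peak Cmax,ss = C₀·R ≈ 9.687 × 1.2679 ≈ 12.282 mcg/mL.
Steady-state trough Cmin,ss = Cmax,ss·f ≈ 12.282 × 0.2113 ≈ 2.595 mcg/mL.

2.6 mcg/mL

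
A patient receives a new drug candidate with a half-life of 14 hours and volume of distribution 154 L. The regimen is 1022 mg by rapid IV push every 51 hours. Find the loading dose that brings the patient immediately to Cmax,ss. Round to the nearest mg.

1111 mg

f = (1/2)^(51/14) ≈ 0.080055; accumulation ratio R = 1/(1−f) ≈ 1.08702.
Loading dose to hit Cmax,ss on first dose: D_load = D_maint·R ≈ 1022 × 1.08702 ≈ 1110.93 mg.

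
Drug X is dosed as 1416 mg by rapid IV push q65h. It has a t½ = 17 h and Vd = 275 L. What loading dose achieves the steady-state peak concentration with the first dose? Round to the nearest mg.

f = (1/2)^(65/17) ≈ 0.070632; accumulation ratio R = 1/(1−f) ≈ 1.07600.
Loading dose to hit Cmax,ss on first dose: D_load = D_maint·R ≈ 1416 × 1.07600 ≈ 1523.62 mg.

1524 mg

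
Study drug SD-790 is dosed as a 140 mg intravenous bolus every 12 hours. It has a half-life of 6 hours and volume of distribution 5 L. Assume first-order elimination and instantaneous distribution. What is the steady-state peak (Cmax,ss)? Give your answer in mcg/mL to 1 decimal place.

37.3 mcg/mL

τ = 12 h = 2 half-lives, so f = (1/2)^2 = 0.25.
At steady state, R = 1/(1 − 0.25) = 4/3.
Single-dose peak C₀ = D/Vd = 140/5 = 28 mcg/mL.
Steady-state peak Cmax,ss = C₀·R = 28 × 4/3 ≈ 37.333 mcg/mL.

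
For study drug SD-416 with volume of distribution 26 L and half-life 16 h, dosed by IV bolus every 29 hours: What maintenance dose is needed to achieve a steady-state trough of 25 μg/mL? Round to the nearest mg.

1633 mg

τ/t½ = 29/16 ≈ 1.8125, so f = (1/2)^(29/16) ≈ 0.284697.
Cmin,ss = (D/Vd)·f/(1−f), so D = Cmin,ss·Vd·(1−f)/f.
D = 25 × 26 × (1−f)/f ≈ 25 × 26 × 2.51251 ≈ 1633.13 mg.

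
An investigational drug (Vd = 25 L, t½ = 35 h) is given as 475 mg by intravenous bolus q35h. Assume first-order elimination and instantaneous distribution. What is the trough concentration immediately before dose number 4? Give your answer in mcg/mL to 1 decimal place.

16.6 mcg/mL

f = (1/2)^(τ/t½) = (1/2)^(35/35) ≈ 0.5000.
C₀ = D/Vd = 475/25 ≈ 19.000 mcg/mL.
Before the 4th dose, 3 doses have been given. Superposition: Cmin = C₀·(f + f² + … + f^3).
≈ 19.000 × (0.5000 + 0.2500 + 0.1250) ≈ 19.000 × 0.8750 ≈ 16.625 mcg/mL.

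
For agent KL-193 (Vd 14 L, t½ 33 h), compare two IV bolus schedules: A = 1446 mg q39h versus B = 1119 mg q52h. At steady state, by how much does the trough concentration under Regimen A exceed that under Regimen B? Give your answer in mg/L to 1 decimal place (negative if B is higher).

Regimen A: f = (1/2)^(39/33) ≈ 0.4408; Cmin,ss = (1446/14)·f/(1−f) ≈ 81.417 mg/L.
Regimen B: f = (1/2)^(52/33) ≈ 0.3355; Cmin,ss = (1119/14)·f/(1−f) ≈ 40.355 mg/L.
Difference ≈ 81.417 − 40.355 ≈ 41.062 mg/L.

41.1 mg/L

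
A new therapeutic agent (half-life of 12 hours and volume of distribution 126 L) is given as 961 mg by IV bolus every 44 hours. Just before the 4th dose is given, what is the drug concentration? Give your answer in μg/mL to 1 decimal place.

f = (1/2)^(τ/t½) = (1/2)^(44/12) ≈ 0.0787.
C₀ = D/Vd = 961/126 ≈ 7.627 μg/mL.
Before the 4th dose, 3 doses have been given. Superposition: Cmin = C₀·(f + f² + … + f^3).
≈ 7.627 × (0.0787 + 0.0062 + 0.0005) ≈ 7.627 × 0.0854 ≈ 0.651 μg/mL.

0.7 μg/mL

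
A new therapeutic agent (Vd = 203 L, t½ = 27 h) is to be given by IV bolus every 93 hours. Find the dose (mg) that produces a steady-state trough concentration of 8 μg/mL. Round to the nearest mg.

τ/t½ = 93/27 ≈ 3.4444, so f = (1/2)^(93/27) ≈ 0.091858.
Cmin,ss = (D/Vd)·f/(1−f), so D = Cmin,ss·Vd·(1−f)/f.
D = 8 × 203 × (1−f)/f ≈ 8 × 203 × 9.88637 ≈ 16055.46 mg.

16055 mg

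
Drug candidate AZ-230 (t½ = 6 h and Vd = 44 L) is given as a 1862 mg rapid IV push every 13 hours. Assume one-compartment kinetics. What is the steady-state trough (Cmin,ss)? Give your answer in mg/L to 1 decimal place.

12.1 mg/L

Over one 13-h interval, 13/6 ≈ 2.1667 half-lives elapse, leaving f ≈ 0.2227 of each dose.
Each bolus raises the concentration by D/Vd = 1862/44 ≈ 42.318 mg/L.
Steady-state trough Cmin,ss = C₀·f/(1−f) ≈ 42.318 × 0.2227/0.7773 ≈ 12.124 mg/L.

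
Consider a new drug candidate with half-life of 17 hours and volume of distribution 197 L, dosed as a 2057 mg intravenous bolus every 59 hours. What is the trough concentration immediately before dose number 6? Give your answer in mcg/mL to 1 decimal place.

1.0 mcg/mL

f = (1/2)^(τ/t½) = (1/2)^(59/17) ≈ 0.0902.
C₀ = D/Vd = 2057/197 ≈ 10.442 mcg/mL.
Before the 6th dose, 5 doses have been given. Superposition: Cmin = C₀·(f + f² + … + f^5).
≈ 10.442 × (0.0902 + 0.0081 + 0.0007 + 0.0001 + 0.0000) ≈ 10.442 × 0.0991 ≈ 1.035 mcg/mL.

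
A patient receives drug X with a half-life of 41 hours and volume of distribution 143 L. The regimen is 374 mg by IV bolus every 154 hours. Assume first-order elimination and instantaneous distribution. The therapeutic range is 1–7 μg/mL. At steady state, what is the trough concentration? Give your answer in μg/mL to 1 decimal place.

0.2 μg/mL

Over one 154-h interval, 154/41 ≈ 3.7561 half-lives elapse, leaving f ≈ 0.0740 of each dose.
At steady state, accumulation factor R = 1/(1 − e^(−kτ)) ≈ 1.0799.
Single-dose peak C₀ = D/Vd = 374/143 ≈ 2.615 μg/mL.
Cmax,ss = C₀/(1 − f) ≈ 2.615/0.9260 ≈ 2.824 μg/mL.
One interval later, Cmin,ss = Cmax,ss·e^(−kτ) ≈ 2.824 × 0.0740 ≈ 0.209 μg/mL.
Trough 0.2 μg/mL vs MEC 1 μg/mL: subtherapeutic.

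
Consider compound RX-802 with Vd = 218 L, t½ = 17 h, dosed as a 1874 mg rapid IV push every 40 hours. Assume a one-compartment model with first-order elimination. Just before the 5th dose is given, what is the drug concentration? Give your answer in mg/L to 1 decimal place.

2.1 mg/L

f = (1/2)^(τ/t½) = (1/2)^(40/17) ≈ 0.1957.
C₀ = D/Vd = 1874/218 ≈ 8.596 mg/L.
Before the 5th dose, 4 doses have been given. Superposition: Cmin = C₀·(f + f² + … + f^4).
≈ 8.596 × (0.1957 + 0.0383 + 0.0075 + 0.0015) ≈ 8.596 × 0.2430 ≈ 2.089 mg/L.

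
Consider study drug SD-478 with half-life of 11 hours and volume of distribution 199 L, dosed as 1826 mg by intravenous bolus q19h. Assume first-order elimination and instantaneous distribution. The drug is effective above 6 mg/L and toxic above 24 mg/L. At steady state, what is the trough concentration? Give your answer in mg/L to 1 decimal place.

k = ln2/t½ = ln2/11 ≈ 0.063013 h⁻¹; fraction remaining f = e^(−kτ) = e^(−0.063013×19) ≈ 0.3020.
Each bolus raises the concentration by D/Vd = 1826/199 ≈ 9.176 mg/L.
Steady-state trough Cmin,ss = C₀·f/(1−f) ≈ 9.176 × 0.3020/0.6980 ≈ 3.970 mg/L.
Trough 4.0 mg/L vs MEC 6 mg/L: subtherapeutic.

4.0 mg/L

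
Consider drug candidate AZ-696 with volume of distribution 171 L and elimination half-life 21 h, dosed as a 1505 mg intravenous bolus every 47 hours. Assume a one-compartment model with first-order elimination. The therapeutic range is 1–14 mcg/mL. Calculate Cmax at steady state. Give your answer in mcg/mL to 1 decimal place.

11.2 mcg/mL

k = ln2/t½ = ln2/21 ≈ 0.033007 h⁻¹; fraction remaining f = e^(−kτ) = e^(−0.033007×47) ≈ 0.2120.
At steady state, accumulation factor R = 1/(1 − e^(−kτ)) ≈ 1.2690.
Each bolus raises the concentration by D/Vd = 1505/171 ≈ 8.801 mcg/mL.
Cmax,ss = C₀/(1 − f) ≈ 8.801/0.7880 ≈ 11.169 mcg/mL.
Peak 11.2 mcg/mL vs MTC 14 mcg/mL: below toxic threshold.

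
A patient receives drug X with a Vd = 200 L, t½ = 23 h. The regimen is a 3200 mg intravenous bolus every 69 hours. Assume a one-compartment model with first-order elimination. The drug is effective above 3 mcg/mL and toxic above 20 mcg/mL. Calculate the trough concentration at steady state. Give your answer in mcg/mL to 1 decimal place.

2.3 mcg/mL

The dosing interval is 3 half-lives, so f = 2^(−3) = 0.125.
Accumulation ratio R = 1/(1 − f) = 1/0.875 = 8/7.
Single-dose peak C₀ = D/Vd = 3200/200 = 16 mcg/mL.
Steady-state peak Cmax,ss = C₀·R = 16 × 8/7 ≈ 18.286 mcg/mL.
Steady-state trough Cmin,ss = Cmax,ss·f ≈ 18.286 × 0.125 ≈ 2.286 mcg/mL.
Trough 2.3 mcg/mL vs MEC 3 mcg/mL: subtherapeutic.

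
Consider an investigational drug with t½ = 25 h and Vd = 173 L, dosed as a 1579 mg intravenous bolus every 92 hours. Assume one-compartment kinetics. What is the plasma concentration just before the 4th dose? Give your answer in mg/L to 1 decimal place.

f = (1/2)^(τ/t½) = (1/2)^(92/25) ≈ 0.0780.
C₀ = D/Vd = 1579/173 ≈ 9.127 mg/L.
Before the 4th dose, 3 doses have been given. Superposition: Cmin = C₀·(f + f² + … + f^3).
≈ 9.127 × (0.0780 + 0.0061 + 0.0005) ≈ 9.127 × 0.0846 ≈ 0.772 mg/L.

0.8 mg/L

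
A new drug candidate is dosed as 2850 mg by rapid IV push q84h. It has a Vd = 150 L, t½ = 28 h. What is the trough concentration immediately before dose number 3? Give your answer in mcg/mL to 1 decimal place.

f = (1/2)^(τ/t½) = (1/2)^(84/28) ≈ 0.1250.
C₀ = D/Vd = 2850/150 ≈ 19.000 mcg/mL.
Before the 3rd dose, 2 doses have been given. Superposition: Cmin = C₀·(f + f²).
≈ 19.000 × (0.1250 + 0.0156) ≈ 19.000 × 0.1406 ≈ 2.671 mcg/mL.

2.7 mcg/mL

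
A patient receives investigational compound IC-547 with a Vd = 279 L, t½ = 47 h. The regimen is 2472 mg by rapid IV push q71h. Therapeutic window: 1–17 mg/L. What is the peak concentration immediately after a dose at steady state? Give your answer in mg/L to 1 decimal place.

13.7 mg/L

Over one 71-h interval, 71/47 ≈ 1.5106 half-lives elapse, leaving f ≈ 0.3510 of each dose.
Accumulation ratio R = 1/(1 − f) ≈ 1/0.6490 ≈ 1.5408.
Each bolus raises the concentration by D/Vd = 2472/279 ≈ 8.860 mg/L.
Steady-state peak Cmax,ss = C₀·R ≈ 8.860 × 1.5408 ≈ 13.651 mg/L.
Peak 13.7 mg/L vs MTC 17 mg/L: below toxic threshold.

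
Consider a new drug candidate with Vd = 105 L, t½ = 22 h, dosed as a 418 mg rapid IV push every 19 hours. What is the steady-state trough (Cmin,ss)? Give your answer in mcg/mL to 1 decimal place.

4.9 mcg/mL

Over one 19-h interval, 19/22 ≈ 0.86364 half-lives elapse, leaving f ≈ 0.5496 of each dose.
At steady state, accumulation factor R = 1/(1 − e^(−kτ)) ≈ 2.2202.
Each bolus raises the concentration by D/Vd = 418/105 ≈ 3.981 mcg/mL.
Cmax,ss = C₀/(1 − f) ≈ 3.981/0.4504 ≈ 8.839 mcg/mL.
Steady-state trough Cmin,ss = Cmax,ss·f ≈ 8.839 × 0.5496 ≈ 4.858 mcg/mL.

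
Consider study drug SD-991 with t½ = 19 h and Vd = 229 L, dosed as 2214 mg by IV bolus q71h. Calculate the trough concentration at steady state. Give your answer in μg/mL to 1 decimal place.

Over one 71-h interval, 71/19 ≈ 3.7368 half-lives elapse, leaving f ≈ 0.0750 of each dose.
Each bolus raises the concentration by D/Vd = 2214/229 ≈ 9.668 μg/mL.
Steady-state trough Cmin,ss = C₀·f/(1−f) ≈ 9.668 × 0.0750/0.9250 ≈ 0.784 μg/mL.

0.8 μg/mL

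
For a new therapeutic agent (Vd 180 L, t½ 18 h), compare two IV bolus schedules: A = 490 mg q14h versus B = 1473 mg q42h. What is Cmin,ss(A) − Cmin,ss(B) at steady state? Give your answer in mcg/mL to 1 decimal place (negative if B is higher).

1.8 mcg/mL

Regimen A: f = (1/2)^(14/18) ≈ 0.5833; Cmin,ss = (490/180)·f/(1−f) ≈ 3.811 mcg/mL.
Regimen B: f = (1/2)^(42/18) ≈ 0.1984; Cmin,ss = (1473/180)·f/(1−f) ≈ 2.025 mcg/mL.
Difference ≈ 3.811 − 2.025 ≈ 1.786 mcg/mL.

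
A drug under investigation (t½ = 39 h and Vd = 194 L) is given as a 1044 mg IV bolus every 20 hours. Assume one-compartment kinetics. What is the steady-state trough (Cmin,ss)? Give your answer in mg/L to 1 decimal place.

12.6 mg/L

τ/t½ = 20/39 ≈ 0.51282, so fraction remaining f = (1/2)^(20/39) ≈ 0.7009.
At steady state, accumulation factor R = 1/(1 − e^(−kτ)) ≈ 3.3434.
Each bolus raises the concentration by D/Vd = 1044/194 ≈ 5.381 mg/L.
Cmax,ss = C₀/(1 − f) ≈ 5.381/0.2991 ≈ 17.991 mg/L.
One interval later, Cmin,ss = Cmax,ss·e^(−kτ) ≈ 17.991 × 0.7009 ≈ 12.610 mg/L.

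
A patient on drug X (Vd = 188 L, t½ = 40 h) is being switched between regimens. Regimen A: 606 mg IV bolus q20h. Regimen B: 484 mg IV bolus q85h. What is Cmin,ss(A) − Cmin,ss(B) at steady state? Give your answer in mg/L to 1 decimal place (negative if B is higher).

7.0 mg/L

Regimen A: f = (1/2)^(20/40) ≈ 0.7071; Cmin,ss = (606/188)·f/(1−f) ≈ 7.782 mg/L.
Regimen B: f = (1/2)^(85/40) ≈ 0.2293; Cmin,ss = (484/188)·f/(1−f) ≈ 0.766 mg/L.
Difference ≈ 7.782 − 0.766 ≈ 7.016 mg/L.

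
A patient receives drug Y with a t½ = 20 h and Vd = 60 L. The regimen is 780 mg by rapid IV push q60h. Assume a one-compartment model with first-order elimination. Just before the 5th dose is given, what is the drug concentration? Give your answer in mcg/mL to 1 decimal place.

f = (1/2)^(τ/t½) = (1/2)^(60/20) ≈ 0.1250.
C₀ = D/Vd = 780/60 ≈ 13.000 mcg/mL.
Before the 5th dose, 4 doses have been given. Superposition: Cmin = C₀·(f + f² + … + f^4).
≈ 13.000 × (0.1250 + 0.0156 + 0.0020 + 0.0002) ≈ 13.000 × 0.1428 ≈ 1.856 mcg/mL.

1.9 mcg/mL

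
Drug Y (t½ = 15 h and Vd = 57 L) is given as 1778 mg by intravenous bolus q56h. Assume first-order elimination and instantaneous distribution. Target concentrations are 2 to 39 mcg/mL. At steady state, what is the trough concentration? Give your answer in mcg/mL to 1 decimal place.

τ/t½ = 56/15 ≈ 3.7333, so fraction remaining f = (1/2)^(56/15) ≈ 0.0752.
Single-dose peak C₀ = D/Vd = 1778/57 ≈ 31.193 mcg/mL.
Steady-state trough Cmin,ss = C₀·f/(1−f) ≈ 31.193 × 0.0752/0.9248 ≈ 2.536 mcg/mL.
Trough 2.5 mcg/mL vs MEC 2 mcg/mL: adequate.

2.5 mcg/mL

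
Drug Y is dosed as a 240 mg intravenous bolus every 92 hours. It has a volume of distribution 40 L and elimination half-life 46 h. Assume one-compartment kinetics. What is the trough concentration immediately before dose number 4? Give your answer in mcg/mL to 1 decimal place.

2.0 mcg/mL

f = (1/2)^(τ/t½) = (1/2)^(92/46) ≈ 0.2500.
C₀ = D/Vd = 240/40 ≈ 6.000 mcg/mL.
Before the 4th dose, 3 doses have been given. Superposition: Cmin = C₀·(f + f² + … + f^3).
≈ 6.000 × (0.2500 + 0.0625 + 0.0156) ≈ 6.000 × 0.3281 ≈ 1.969 mcg/mL.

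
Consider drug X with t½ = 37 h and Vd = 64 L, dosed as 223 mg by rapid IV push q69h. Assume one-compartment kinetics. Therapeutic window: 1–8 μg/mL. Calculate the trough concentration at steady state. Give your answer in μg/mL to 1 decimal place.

k = ln2/t½ = ln2/37 ≈ 0.018734 h⁻¹; fraction remaining f = e^(−kτ) = e^(−0.018734×69) ≈ 0.2745.
At steady state, accumulation factor R = 1/(1 − e^(−kτ)) ≈ 1.3784.
Single-dose peak C₀ = D/Vd = 223/64 ≈ 3.484 μg/mL.
Steady-state peak Cmax,ss = C₀·R ≈ 3.484 × 1.3784 ≈ 4.802 μg/mL.
One interval later, Cmin,ss = Cmax,ss·e^(−kτ) ≈ 4.802 × 0.2745 ≈ 1.318 μg/mL.
Trough 1.3 μg/mL vs MEC 1 μg/mL: adequate.

1.3 μg/mL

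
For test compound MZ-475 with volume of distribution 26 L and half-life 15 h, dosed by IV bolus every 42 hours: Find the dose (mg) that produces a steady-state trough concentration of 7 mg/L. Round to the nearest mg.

τ/t½ = 42/15 ≈ 2.8, so f = (1/2)^(42/15) ≈ 0.143587.
Cmin,ss = (D/Vd)·f/(1−f), so D = Cmin,ss·Vd·(1−f)/f.
D = 7 × 26 × (1−f)/f ≈ 7 × 26 × 5.96442 ≈ 1085.52 mg.

1086 mg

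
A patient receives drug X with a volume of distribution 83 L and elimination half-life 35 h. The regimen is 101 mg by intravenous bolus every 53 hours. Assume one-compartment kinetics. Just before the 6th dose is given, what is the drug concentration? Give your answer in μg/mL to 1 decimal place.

f = (1/2)^(τ/t½) = (1/2)^(53/35) ≈ 0.3501.
C₀ = D/Vd = 101/83 ≈ 1.217 μg/mL.
Before the 6th dose, 5 doses have been given. Superposition: Cmin = C₀·(f + f² + … + f^5).
≈ 1.217 × (0.3501 + 0.1226 + 0.0429 + 0.0150 + 0.0053) ≈ 1.217 × 0.5359 ≈ 0.652 μg/mL.

0.7 μg/mL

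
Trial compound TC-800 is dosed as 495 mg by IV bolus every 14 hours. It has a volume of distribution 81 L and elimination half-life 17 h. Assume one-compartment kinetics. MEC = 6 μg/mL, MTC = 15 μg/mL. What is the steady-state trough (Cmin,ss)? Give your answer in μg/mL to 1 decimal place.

7.9 μg/mL

τ/t½ = 14/17 ≈ 0.82353, so fraction remaining f = (1/2)^(14/17) ≈ 0.5651.
Each bolus raises the concentration by D/Vd = 495/81 ≈ 6.111 μg/mL.
Steady-state trough Cmin,ss = C₀·f/(1−f) ≈ 6.111 × 0.5651/0.4349 ≈ 7.941 μg/mL.
Trough 7.9 μg/mL vs MEC 6 μg/mL: adequate.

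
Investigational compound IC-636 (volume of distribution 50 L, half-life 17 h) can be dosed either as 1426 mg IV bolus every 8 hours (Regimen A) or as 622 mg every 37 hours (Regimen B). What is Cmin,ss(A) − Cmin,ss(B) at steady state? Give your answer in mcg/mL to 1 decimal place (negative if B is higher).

70.4 mcg/mL

Regimen A: f = (1/2)^(8/17) ≈ 0.7217; Cmin,ss = (1426/50)·f/(1−f) ≈ 73.959 mcg/mL.
Regimen B: f = (1/2)^(37/17) ≈ 0.2212; Cmin,ss = (622/50)·f/(1−f) ≈ 3.533 mcg/mL.
Difference ≈ 73.959 − 3.533 ≈ 70.426 mcg/mL.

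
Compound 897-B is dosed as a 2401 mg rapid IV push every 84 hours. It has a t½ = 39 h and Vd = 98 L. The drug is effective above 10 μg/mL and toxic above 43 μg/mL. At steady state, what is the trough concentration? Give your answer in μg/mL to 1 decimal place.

τ/t½ = 84/39 ≈ 2.1538, so fraction remaining f = (1/2)^(84/39) ≈ 0.2247.
Accumulation ratio R = 1/(1 − f) ≈ 1/0.7753 ≈ 1.2898.
Each bolus raises the concentration by D/Vd = 2401/98 ≈ 24.500 μg/mL.
Cmax,ss = C₀/(1 − f) ≈ 24.500/0.7753 ≈ 31.601 μg/mL.
One interval later, Cmin,ss = Cmax,ss·e^(−kτ) ≈ 31.601 × 0.2247 ≈ 7.101 μg/mL.
Trough 7.1 μg/mL vs MEC 10 μg/mL: subtherapeutic.

7.1 μg/mL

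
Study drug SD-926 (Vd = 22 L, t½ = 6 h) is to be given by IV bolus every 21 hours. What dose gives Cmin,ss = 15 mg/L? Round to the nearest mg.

3404 mg

τ/t½ = 21/6 ≈ 3.5, so f = (1/2)^(21/6) ≈ 0.088388.
Cmin,ss = (D/Vd)·f/(1−f), so D = Cmin,ss·Vd·(1−f)/f.
D = 15 × 22 × (1−f)/f ≈ 15 × 22 × 10.31375 ≈ 3403.54 mg.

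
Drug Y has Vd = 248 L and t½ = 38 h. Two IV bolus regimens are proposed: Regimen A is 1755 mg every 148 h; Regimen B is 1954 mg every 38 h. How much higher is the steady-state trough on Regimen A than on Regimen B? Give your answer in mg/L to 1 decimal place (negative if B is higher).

-7.4 mg/L

Regimen A: f = (1/2)^(148/38) ≈ 0.0672; Cmin,ss = (1755/248)·f/(1−f) ≈ 0.510 mg/L.
Regimen B: f = (1/2)^(38/38) ≈ 0.5000; Cmin,ss = (1954/248)·f/(1−f) ≈ 7.879 mg/L.
Difference ≈ 0.510 − 7.879 ≈ -7.369 mg/L.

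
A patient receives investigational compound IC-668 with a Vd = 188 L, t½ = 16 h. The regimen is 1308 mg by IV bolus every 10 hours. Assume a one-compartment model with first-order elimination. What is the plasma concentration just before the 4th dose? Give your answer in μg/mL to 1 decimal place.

f = (1/2)^(τ/t½) = (1/2)^(10/16) ≈ 0.6484.
C₀ = D/Vd = 1308/188 ≈ 6.957 μg/mL.
Before the 4th dose, 3 doses have been given. Superposition: Cmin = C₀·(f + f² + … + f^3).
≈ 6.957 × (0.6484 + 0.4204 + 0.2726) ≈ 6.957 × 1.3414 ≈ 9.332 μg/mL.

9.3 μg/mL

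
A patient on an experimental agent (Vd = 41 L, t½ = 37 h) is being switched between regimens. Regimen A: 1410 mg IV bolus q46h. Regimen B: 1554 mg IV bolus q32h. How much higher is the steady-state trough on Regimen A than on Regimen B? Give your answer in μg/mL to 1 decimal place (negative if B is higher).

Regimen A: f = (1/2)^(46/37) ≈ 0.4224; Cmin,ss = (1410/41)·f/(1−f) ≈ 25.150 μg/mL.
Regimen B: f = (1/2)^(32/37) ≈ 0.5491; Cmin,ss = (1554/41)·f/(1−f) ≈ 46.157 μg/mL.
Difference ≈ 25.150 − 46.157 ≈ -21.007 μg/mL.

-21.0 μg/mL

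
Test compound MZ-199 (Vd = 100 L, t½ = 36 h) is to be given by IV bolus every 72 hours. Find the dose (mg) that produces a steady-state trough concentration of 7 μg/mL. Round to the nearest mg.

2100 mg

τ/t½ = 72/36 ≈ 2, so f = (1/2)^(72/36) ≈ 0.250000.
Cmin,ss = (D/Vd)·f/(1−f), so D = Cmin,ss·Vd·(1−f)/f.
D = 7 × 100 × (1−f)/f ≈ 7 × 100 × 3.00000 ≈ 2100.00 mg.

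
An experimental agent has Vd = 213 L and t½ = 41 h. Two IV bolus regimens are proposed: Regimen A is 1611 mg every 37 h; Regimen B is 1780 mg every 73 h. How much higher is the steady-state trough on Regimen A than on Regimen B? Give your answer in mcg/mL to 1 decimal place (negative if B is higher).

5.3 mcg/mL

Regimen A: f = (1/2)^(37/41) ≈ 0.5350; Cmin,ss = (1611/213)·f/(1−f) ≈ 8.702 mcg/mL.
Regimen B: f = (1/2)^(73/41) ≈ 0.2911; Cmin,ss = (1780/213)·f/(1−f) ≈ 3.432 mcg/mL.
Difference ≈ 8.702 − 3.432 ≈ 5.270 mcg/mL.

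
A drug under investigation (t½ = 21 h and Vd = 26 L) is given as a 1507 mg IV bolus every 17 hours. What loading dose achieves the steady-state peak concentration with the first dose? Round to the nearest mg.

3509 mg

f = (1/2)^(17/21) ≈ 0.570570; accumulation ratio R = 1/(1−f) ≈ 2.32867.
Loading dose to hit Cmax,ss on first dose: D_load = D_maint·R ≈ 1507 × 2.32867 ≈ 3509.31 mg.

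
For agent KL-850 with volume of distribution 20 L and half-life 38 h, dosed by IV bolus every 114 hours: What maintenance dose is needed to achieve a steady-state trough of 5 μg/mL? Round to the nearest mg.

700 mg

τ/t½ = 114/38 ≈ 3, so f = (1/2)^(114/38) ≈ 0.125000.
Cmin,ss = (D/Vd)·f/(1−f), so D = Cmin,ss·Vd·(1−f)/f.
D = 5 × 20 × (1−f)/f ≈ 5 × 20 × 7.00000 ≈ 700.00 mg.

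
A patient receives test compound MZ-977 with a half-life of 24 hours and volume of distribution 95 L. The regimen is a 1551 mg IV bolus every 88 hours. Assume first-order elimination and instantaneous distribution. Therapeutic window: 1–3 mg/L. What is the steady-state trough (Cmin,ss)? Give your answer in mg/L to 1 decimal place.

τ/t½ = 88/24 ≈ 3.6667, so fraction remaining f = (1/2)^(88/24) ≈ 0.0787.
Accumulation ratio R = 1/(1 − f) ≈ 1/0.9213 ≈ 1.0854.
Single-dose peak C₀ = D/Vd = 1551/95 ≈ 16.326 mg/L.
Steady-state peak Cmax,ss = C₀·R ≈ 16.326 × 1.0854 ≈ 17.720 mg/L.
One interval later, Cmin,ss = Cmax,ss·e^(−kτ) ≈ 17.720 × 0.0787 ≈ 1.395 mg/L.
Trough 1.4 mg/L vs MEC 1 mg/L: adequate.

1.4 mg/L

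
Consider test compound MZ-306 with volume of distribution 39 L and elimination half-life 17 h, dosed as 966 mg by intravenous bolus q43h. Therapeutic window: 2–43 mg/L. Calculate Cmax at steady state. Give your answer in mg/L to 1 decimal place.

Over one 43-h interval, 43/17 ≈ 2.5294 half-lives elapse, leaving f ≈ 0.1732 of each dose.
At steady state, accumulation factor R = 1/(1 − e^(−kτ)) ≈ 1.2095.
Each bolus raises the concentration by D/Vd = 966/39 ≈ 24.769 mg/L.
Cmax,ss = C₀/(1 − f) ≈ 24.769/0.8268 ≈ 29.958 mg/L.
Peak 30.0 mg/L vs MTC 43 mg/L: below toxic threshold.

30.0 mg/L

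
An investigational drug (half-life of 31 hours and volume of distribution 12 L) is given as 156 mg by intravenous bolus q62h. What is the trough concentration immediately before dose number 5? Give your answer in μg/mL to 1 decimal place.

f = (1/2)^(τ/t½) = (1/2)^(62/31) ≈ 0.2500.
C₀ = D/Vd = 156/12 ≈ 13.000 μg/mL.
Before the 5th dose, 4 doses have been given. Superposition: Cmin = C₀·(f + f² + … + f^4).
≈ 13.000 × (0.2500 + 0.0625 + 0.0156 + 0.0039) ≈ 13.000 × 0.3320 ≈ 4.316 μg/mL.

4.3 μg/mL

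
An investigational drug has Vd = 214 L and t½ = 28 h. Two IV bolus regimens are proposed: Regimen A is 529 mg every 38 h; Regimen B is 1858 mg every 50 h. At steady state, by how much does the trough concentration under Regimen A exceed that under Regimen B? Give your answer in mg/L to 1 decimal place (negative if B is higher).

Regimen A: f = (1/2)^(38/28) ≈ 0.3904; Cmin,ss = (529/214)·f/(1−f) ≈ 1.583 mg/L.
Regimen B: f = (1/2)^(50/28) ≈ 0.2900; Cmin,ss = (1858/214)·f/(1−f) ≈ 3.546 mg/L.
Difference ≈ 1.583 − 3.546 ≈ -1.963 mg/L.

-2.0 mg/L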